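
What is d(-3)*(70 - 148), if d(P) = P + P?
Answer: 468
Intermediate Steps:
d(P) = 2*P
d(-3)*(70 - 148) = (2*(-3))*(70 - 148) = -6*(-78) = 468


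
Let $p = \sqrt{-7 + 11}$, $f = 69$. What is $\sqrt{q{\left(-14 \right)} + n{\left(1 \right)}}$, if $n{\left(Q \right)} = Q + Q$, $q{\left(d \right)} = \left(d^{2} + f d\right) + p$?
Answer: $i \sqrt{766} \approx 27.677 i$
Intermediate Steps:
$p = 2$ ($p = \sqrt{4} = 2$)
$q{\left(d \right)} = 2 + d^{2} + 69 d$ ($q{\left(d \right)} = \left(d^{2} + 69 d\right) + 2 = 2 + d^{2} + 69 d$)
$n{\left(Q \right)} = 2 Q$
$\sqrt{q{\left(-14 \right)} + n{\left(1 \right)}} = \sqrt{\left(2 + \left(-14\right)^{2} + 69 \left(-14\right)\right) + 2 \cdot 1} = \sqrt{\left(2 + 196 - 966\right) + 2} = \sqrt{-768 + 2} = \sqrt{-766} = i \sqrt{766}$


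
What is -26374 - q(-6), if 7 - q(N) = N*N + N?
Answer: -26351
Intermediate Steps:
q(N) = 7 - N - N**2 (q(N) = 7 - (N*N + N) = 7 - (N**2 + N) = 7 - (N + N**2) = 7 + (-N - N**2) = 7 - N - N**2)
-26374 - q(-6) = -26374 - (7 - 1*(-6) - 1*(-6)**2) = -26374 - (7 + 6 - 1*36) = -26374 - (7 + 6 - 36) = -26374 - 1*(-23) = -26374 + 23 = -26351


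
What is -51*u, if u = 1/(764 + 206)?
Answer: -51/970 ≈ -0.052577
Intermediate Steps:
u = 1/970 ≈ 0.0010309
-51*u = -51*1/970 = -51/970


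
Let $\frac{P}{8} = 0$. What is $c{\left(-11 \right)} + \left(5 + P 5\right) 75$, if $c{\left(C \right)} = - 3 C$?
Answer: $408$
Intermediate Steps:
$P = 0$ ($P = 8 \cdot 0 = 0$)
$c{\left(-11 \right)} + \left(5 + P 5\right) 75 = \left(-3\right) \left(-11\right) + \left(5 + 0 \cdot 5\right) 75 = 33 + \left(5 + 0\right) 75 = 33 + 5 \cdot 75 = 33 + 375 = 408$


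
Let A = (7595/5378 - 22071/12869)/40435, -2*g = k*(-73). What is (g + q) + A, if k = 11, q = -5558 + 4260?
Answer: -1254421093122219/1399242702335 ≈ -896.50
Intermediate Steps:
q = -1298
g = 803/2 (g = -11*(-73)/2 = -½*(-803) = 803/2 ≈ 401.50)
A = -20957783/2798485404670 (A = (7595*(1/5378) - 22071*1/12869)*(1/40435) = (7595/5378 - 22071/12869)*(1/40435) = -20957783/69209482*1/40435 = -20957783/2798485404670 ≈ -7.4890e-6)
(g + q) + A = (803/2 - 1298) - 20957783/2798485404670 = -1793/2 - 20957783/2798485404670 = -1254421093122219/1399242702335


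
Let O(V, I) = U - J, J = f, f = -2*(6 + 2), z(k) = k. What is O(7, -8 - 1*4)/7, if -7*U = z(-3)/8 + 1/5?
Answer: 641/280 ≈ 2.2893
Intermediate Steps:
U = 1/40 (U = -(-3/8 + 1/5)/7 = -(-3*⅛ + 1*(⅕))/7 = -(-3/8 + ⅕)/7 = -⅐*(-7/40) = 1/40 ≈ 0.025000)
f = -16 (f = -2*8 = -16)
J = -16
O(V, I) = 641/40 (O(V, I) = 1/40 - 1*(-16) = 1/40 + 16 = 641/40)
O(7, -8 - 1*4)/7 = (641/40)/7 = (641/40)*(⅐) = 641/280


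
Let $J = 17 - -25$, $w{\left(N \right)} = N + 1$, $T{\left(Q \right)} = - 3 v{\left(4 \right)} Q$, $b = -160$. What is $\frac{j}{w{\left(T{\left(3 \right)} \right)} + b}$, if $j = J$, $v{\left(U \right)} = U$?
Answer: $- \frac{14}{65} \approx -0.21538$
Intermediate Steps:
$T{\left(Q \right)} = - 12 Q$ ($T{\left(Q \right)} = \left(-3\right) 4 Q = - 12 Q$)
$w{\left(N \right)} = 1 + N$
$J = 42$ ($J = 17 + 25 = 42$)
$j = 42$
$\frac{j}{w{\left(T{\left(3 \right)} \right)} + b} = \frac{42}{\left(1 - 36\right) - 160} = \frac{42}{-35 - 160} = \frac{42}{-195} = 42 \left(- \frac{1}{195}\right) = - \frac{14}{65}$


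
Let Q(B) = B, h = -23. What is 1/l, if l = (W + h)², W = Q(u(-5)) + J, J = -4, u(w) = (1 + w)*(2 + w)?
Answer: 1/225 ≈ 0.0044444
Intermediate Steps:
W = 8 (W = (2 + (-5)² + 3*(-5)) - 4 = (2 + 25 - 15) - 4 = 12 - 4 = 8)
l = 225 (l = (8 - 23)² = (-15)² = 225)
1/l = 1/225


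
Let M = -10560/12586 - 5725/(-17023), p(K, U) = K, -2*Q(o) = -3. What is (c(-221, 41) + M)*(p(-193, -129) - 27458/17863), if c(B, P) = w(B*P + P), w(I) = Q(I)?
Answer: -3657655454193/18853074638 ≈ -194.01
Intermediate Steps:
Q(o) = 3/2 (Q(o) = -½*(-3) = 3/2)
w(I) = 3/2
M = -1857035/3693991 (M = -10560*1/12586 - 5725*(-1/17023) = -5280/6293 + 5725/17023 = -1857035/3693991 ≈ -0.50272)
c(B, P) = 3/2
(c(-221, 41) + M)*(p(-193, -129) - 27458/17863) = (3/2 - 1857035/3693991)*(-193 - 27458/17863) = 7367903*(-193 - 27458*1/17863)/7387982 = 7367903*(-193 - 27458/17863)/7387982 = (7367903/7387982)*(-3475017/17863) = -3657655454193/18853074638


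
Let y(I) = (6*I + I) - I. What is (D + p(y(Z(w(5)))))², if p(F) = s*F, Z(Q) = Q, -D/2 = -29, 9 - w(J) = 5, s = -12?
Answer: 52900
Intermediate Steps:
w(J) = 4 (w(J) = 9 - 1*5 = 9 - 5 = 4)
D = 58 (D = -2*(-29) = 58)
y(I) = 6*I (y(I) = 7*I - I = 6*I)
p(F) = -12*F
(D + p(y(Z(w(5)))))² = (58 - 72*4)² = (58 - 12*24)² = (58 - 288)² = (-230)² = 52900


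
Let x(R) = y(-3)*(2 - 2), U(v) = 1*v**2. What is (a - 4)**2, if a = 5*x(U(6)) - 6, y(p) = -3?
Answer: 100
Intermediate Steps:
U(v) = v**2
x(R) = 0 (x(R) = -3*(2 - 2) = -3*0 = 0)
a = -6 (a = 5*0 - 6 = 0 - 6 = -6)
(a - 4)**2 = (-6 - 4)**2 = (-10)**2 = 100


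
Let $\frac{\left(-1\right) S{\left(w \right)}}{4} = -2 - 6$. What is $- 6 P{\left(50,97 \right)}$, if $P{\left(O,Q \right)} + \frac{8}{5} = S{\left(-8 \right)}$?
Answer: $- \frac{912}{5} \approx -182.4$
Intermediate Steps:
$S{\left(w \right)} = 32$ ($S{\left(w \right)} = - 4 \left(-2 - 6\right) = \left(-4\right) \left(-8\right) = 32$)
$P{\left(O,Q \right)} = \frac{152}{5}$ ($P{\left(O,Q \right)} = - \frac{8}{5} + 32 = \frac{152}{5}$)
$- 6 P{\left(50,97 \right)} = \left(-6\right) \frac{152}{5} = - \frac{912}{5}$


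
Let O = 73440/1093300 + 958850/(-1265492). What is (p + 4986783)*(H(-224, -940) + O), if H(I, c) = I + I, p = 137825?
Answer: -39766402686856114432/17294530045 ≈ -2.2994e+9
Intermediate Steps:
H(I, c) = 2*I
O = -23884324313/34589060090 (O = 73440*(1/1093300) + 958850*(-1/1265492) = 3672/54665 - 479425/632746 = -23884324313/34589060090 ≈ -0.69052)
(p + 4986783)*(H(-224, -940) + O) = (137825 + 4986783)*(2*(-224) - 23884324313/34589060090) = 5124608*(-448 - 23884324313/34589060090) = 5124608*(-15519783244633/34589060090) = -39766402686856114432/17294530045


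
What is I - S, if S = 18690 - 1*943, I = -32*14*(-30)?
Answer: -4307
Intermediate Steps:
I = 13440 (I = -448*(-30) = 13440)
S = 17747 (S = 18690 - 943 = 17747)
I - S = 13440 - 1*17747 = 13440 - 17747 = -4307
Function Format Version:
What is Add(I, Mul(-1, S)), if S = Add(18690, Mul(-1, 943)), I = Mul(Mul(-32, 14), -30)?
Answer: -4307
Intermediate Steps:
I = 13440 (I = Mul(-448, -30) = 13440)
S = 17747 (S = Add(18690, -943) = 17747)
Add(I, Mul(-1, S)) = Add(13440, Mul(-1, 17747)) = Add(13440, -17747) = -4307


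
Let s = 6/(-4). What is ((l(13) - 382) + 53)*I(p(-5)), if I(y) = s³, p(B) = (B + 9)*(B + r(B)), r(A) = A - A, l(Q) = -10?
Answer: 9153/8 ≈ 1144.1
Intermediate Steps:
r(A) = 0
s = -3/2 (s = 6*(-¼) = -3/2 ≈ -1.5000)
p(B) = B*(9 + B) (p(B) = (B + 9)*(B + 0) = (9 + B)*B = B*(9 + B))
I(y) = -27/8 (I(y) = (-3/2)³ = -27/8)
((l(13) - 382) + 53)*I(p(-5)) = ((-10 - 382) + 53)*(-27/8) = (-392 + 53)*(-27/8) = -339*(-27/8) = 9153/8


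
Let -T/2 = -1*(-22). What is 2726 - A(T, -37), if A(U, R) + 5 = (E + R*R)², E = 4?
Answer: -1882398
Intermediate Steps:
T = -44 (T = -(-2)*(-22) = -2*22 = -44)
A(U, R) = -5 + (4 + R²)² (A(U, R) = -5 + (4 + R*R)² = -5 + (4 + R²)²)
2726 - A(T, -37) = 2726 - (-5 + (4 + (-37)²)²) = 2726 - (-5 + (4 + 1369)²) = 2726 - (-5 + 1373²) = 2726 - (-5 + 1885129) = 2726 - 1*1885124 = 2726 - 1885124 = -1882398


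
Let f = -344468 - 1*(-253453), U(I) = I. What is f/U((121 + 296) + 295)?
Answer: -91015/712 ≈ -127.83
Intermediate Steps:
f = -91015 (f = -344468 + 253453 = -91015)
f/U((121 + 296) + 295) = -91015/((121 + 296) + 295) = -91015/(417 + 295) = -91015/712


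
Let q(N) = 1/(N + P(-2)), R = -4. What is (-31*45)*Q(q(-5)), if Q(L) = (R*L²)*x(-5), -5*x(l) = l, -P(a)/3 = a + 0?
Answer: 5580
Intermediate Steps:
P(a) = -3*a (P(a) = -3*(a + 0) = -3*a)
x(l) = -l/5
q(N) = 1/(6 + N) (q(N) = 1/(N - 3*(-2)) = 1/(N + 6) = 1/(6 + N))
Q(L) = -4*L² (Q(L) = (-4*L²)*(-⅕*(-5)) = -4*L²*1 = -4*L²)
(-31*45)*Q(q(-5)) = (-31*45)*(-4/(6 - 5)²) = -(-5580)*(1/1)² = -(-5580)*1² = -(-5580) = -1395*(-4) = 5580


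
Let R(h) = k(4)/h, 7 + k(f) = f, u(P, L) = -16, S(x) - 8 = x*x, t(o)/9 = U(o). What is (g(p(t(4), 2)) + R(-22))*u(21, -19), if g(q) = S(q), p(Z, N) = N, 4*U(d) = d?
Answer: -2136/11 ≈ -194.18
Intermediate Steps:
U(d) = d/4
t(o) = 9*o/4 (t(o) = 9*(o/4) = 9*o/4)
S(x) = 8 + x² (S(x) = 8 + x*x = 8 + x²)
g(q) = 8 + q²
k(f) = -7 + f
R(h) = -3/h (R(h) = (-7 + 4)/h = -3/h)
(g(p(t(4), 2)) + R(-22))*u(21, -19) = ((8 + 2²) - 3/(-22))*(-16) = ((8 + 4) - 3*(-1/22))*(-16) = (12 + 3/22)*(-16) = (267/22)*(-16) = -2136/11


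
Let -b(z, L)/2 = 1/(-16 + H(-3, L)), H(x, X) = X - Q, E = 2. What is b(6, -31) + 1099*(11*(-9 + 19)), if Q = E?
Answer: 5923612/49 ≈ 1.2089e+5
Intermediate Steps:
Q = 2
H(x, X) = -2 + X (H(x, X) = X - 1*2 = X - 2 = -2 + X)
b(z, L) = -2/(-18 + L) (b(z, L) = -2/(-16 + (-2 + L)) = -2/(-18 + L))
b(6, -31) + 1099*(11*(-9 + 19)) = -2/(-18 - 31) + 1099*(11*(-9 + 19)) = -2/(-49) + 1099*(11*10) = -2*(-1/49) + 1099*110 = 2/49 + 120890 = 5923612/49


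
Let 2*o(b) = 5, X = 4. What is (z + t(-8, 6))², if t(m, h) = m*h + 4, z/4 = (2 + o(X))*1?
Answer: 676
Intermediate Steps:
o(b) = 5/2 (o(b) = (½)*5 = 5/2)
z = 18 (z = 4*((2 + 5/2)*1) = 4*((9/2)*1) = 4*(9/2) = 18)
t(m, h) = 4 + h*m (t(m, h) = h*m + 4 = 4 + h*m)
(z + t(-8, 6))² = (18 + (4 + 6*(-8)))² = (18 + (4 - 48))² = (18 - 44)² = (-26)² = 676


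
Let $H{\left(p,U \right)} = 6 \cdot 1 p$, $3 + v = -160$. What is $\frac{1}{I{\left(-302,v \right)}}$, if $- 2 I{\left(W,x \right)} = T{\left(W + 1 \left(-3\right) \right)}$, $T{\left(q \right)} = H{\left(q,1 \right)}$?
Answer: $\frac{1}{915} \approx 0.0010929$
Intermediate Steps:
$v = -163$ ($v = -3 - 160 = -163$)
$H{\left(p,U \right)} = 6 p$
$T{\left(q \right)} = 6 q$
$I{\left(W,x \right)} = 9 - 3 W$ ($I{\left(W,x \right)} = - \frac{6 \left(W + 1 \left(-3\right)\right)}{2} = - \frac{6 \left(W - 3\right)}{2} = - \frac{6 \left(-3 + W\right)}{2} = - \frac{-18 + 6 W}{2} = 9 - 3 W$)
$\frac{1}{I{\left(-302,v \right)}} = \frac{1}{9 - -906} = \frac{1}{9 + 906} = \frac{1}{915}$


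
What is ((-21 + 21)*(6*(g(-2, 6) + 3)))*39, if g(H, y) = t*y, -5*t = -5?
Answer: 0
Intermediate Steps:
t = 1 (t = -⅕*(-5) = 1)
g(H, y) = y (g(H, y) = 1*y = y)
((-21 + 21)*(6*(g(-2, 6) + 3)))*39 = ((-21 + 21)*(6*(6 + 3)))*39 = (0*(6*9))*39 = (0*54)*39 = 0*39 = 0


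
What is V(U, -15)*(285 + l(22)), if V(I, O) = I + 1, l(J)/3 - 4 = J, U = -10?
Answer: -3267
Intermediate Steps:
l(J) = 12 + 3*J
V(I, O) = 1 + I
V(U, -15)*(285 + l(22)) = (1 - 10)*(285 + (12 + 3*22)) = -9*(285 + (12 + 66)) = -9*(285 + 78) = -9*363 = -3267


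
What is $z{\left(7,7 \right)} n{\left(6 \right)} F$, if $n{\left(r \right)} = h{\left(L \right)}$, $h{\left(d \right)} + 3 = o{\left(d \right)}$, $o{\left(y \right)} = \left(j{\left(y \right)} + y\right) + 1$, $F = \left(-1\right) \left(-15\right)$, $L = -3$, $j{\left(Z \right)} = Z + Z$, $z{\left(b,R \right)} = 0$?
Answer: $0$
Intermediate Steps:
$j{\left(Z \right)} = 2 Z$
$F = 15$
$o{\left(y \right)} = 1 + 3 y$ ($o{\left(y \right)} = \left(2 y + y\right) + 1 = 3 y + 1 = 1 + 3 y$)
$h{\left(d \right)} = -2 + 3 d$ ($h{\left(d \right)} = -3 + \left(1 + 3 d\right) = -2 + 3 d$)
$n{\left(r \right)} = -11$ ($n{\left(r \right)} = -2 + 3 \left(-3\right) = -2 - 9 = -11$)
$z{\left(7,7 \right)} n{\left(6 \right)} F = 0 \left(-11\right) 15 = 0 \cdot 15 = 0$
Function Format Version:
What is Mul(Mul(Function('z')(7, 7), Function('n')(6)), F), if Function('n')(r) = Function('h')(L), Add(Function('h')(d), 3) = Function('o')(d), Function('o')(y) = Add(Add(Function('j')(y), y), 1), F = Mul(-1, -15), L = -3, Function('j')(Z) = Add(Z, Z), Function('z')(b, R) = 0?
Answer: 0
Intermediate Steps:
Function('j')(Z) = Mul(2, Z)
F = 15
Function('o')(y) = Add(1, Mul(3, y)) (Function('o')(y) = Add(Add(Mul(2, y), y), 1) = Add(Mul(3, y), 1) = Add(1, Mul(3, y)))
Function('h')(d) = Add(-2, Mul(3, d)) (Function('h')(d) = Add(-3, Add(1, Mul(3, d))) = Add(-2, Mul(3, d)))
Function('n')(r) = -11 (Function('n')(r) = Add(-2, Mul(3, -3)) = Add(-2, -9) = -11)
Mul(Mul(Function('z')(7, 7), Function('n')(6)), F) = Mul(Mul(0, -11), 15) = Mul(0, 15) = 0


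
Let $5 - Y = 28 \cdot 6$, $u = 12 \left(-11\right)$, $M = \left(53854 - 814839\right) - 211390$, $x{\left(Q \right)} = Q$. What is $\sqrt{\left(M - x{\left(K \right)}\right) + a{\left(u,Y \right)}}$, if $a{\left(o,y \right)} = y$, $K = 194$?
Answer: $2 i \sqrt{243183} \approx 986.27 i$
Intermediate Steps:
$M = -972375$ ($M = -760985 - 211390 = -972375$)
$u = -132$
$Y = -163$ ($Y = 5 - 28 \cdot 6 = 5 - 168 = -163$)
$\sqrt{\left(M - x{\left(K \right)}\right) + a{\left(u,Y \right)}} = \sqrt{\left(-972375 - 194\right) - 163} = \sqrt{-972569 - 163} = \sqrt{-972732} = 2 i \sqrt{243183}$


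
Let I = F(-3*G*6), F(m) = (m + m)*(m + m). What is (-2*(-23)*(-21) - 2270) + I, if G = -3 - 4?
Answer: 60268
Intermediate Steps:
G = -7
F(m) = 4*m**2 (F(m) = (2*m)*(2*m) = 4*m**2)
I = 63504 (I = 4*(-3*(-7)*6)**2 = 4*(21*6)**2 = 4*126**2 = 4*15876 = 63504)
(-2*(-23)*(-21) - 2270) + I = (-2*(-23)*(-21) - 2270) + 63504 = (46*(-21) - 2270) + 63504 = (-966 - 2270) + 63504 = -3236 + 63504 = 60268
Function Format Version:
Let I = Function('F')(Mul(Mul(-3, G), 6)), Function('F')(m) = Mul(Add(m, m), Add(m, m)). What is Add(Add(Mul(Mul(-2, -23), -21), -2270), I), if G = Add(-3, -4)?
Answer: 60268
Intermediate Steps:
G = -7
Function('F')(m) = Mul(4, Pow(m, 2)) (Function('F')(m) = Mul(Mul(2, m), Mul(2, m)) = Mul(4, Pow(m, 2)))
I = 63504 (I = Mul(4, Pow(Mul(Mul(-3, -7), 6), 2)) = Mul(4, Pow(Mul(21, 6), 2)) = Mul(4, Pow(126, 2)) = Mul(4, 15876) = 63504)
Add(Add(Mul(Mul(-2, -23), -21), -2270), I) = Add(Add(Mul(Mul(-2, -23), -21), -2270), 63504) = Add(Add(Mul(46, -21), -2270), 63504) = Add(Add(-966, -2270), 63504) = Add(-3236, 63504) = 60268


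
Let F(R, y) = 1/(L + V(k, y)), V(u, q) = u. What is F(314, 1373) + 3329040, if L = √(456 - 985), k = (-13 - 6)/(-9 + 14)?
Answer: 45228337345/13586 - 575*I/13586 ≈ 3.329e+6 - 0.042323*I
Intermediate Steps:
k = -19/5 ≈ -3.8000
L = 23*I (L = √(-529) = 23*I ≈ 23.0*I)
F(R, y) = 25*(-19/5 - 23*I)/13586 (F(R, y) = 1/(23*I - 19/5) = 1/(-19/5 + 23*I) = 25*(-19/5 - 23*I)/13586)
F(314, 1373) + 3329040 = (-95/13586 - 575*I/13586) + 3329040 = 45228337345/13586 - 575*I/13586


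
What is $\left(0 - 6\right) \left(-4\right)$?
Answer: $24$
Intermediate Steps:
$\left(0 - 6\right) \left(-4\right) = \left(-6\right) \left(-4\right) = 24$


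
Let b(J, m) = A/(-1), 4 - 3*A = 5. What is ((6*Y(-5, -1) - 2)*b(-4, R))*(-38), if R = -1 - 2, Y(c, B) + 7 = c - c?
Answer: 1672/3 ≈ 557.33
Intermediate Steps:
Y(c, B) = -7 (Y(c, B) = -7 + (c - c) = -7 + 0 = -7)
A = -1/3 (A = 4/3 - 1/3*5 = 4/3 - 5/3 = -1/3 ≈ -0.33333)
R = -3
b(J, m) = 1/3 (b(J, m) = -1/3/(-1) = -1/3*(-1) = 1/3)
((6*Y(-5, -1) - 2)*b(-4, R))*(-38) = ((6*(-7) - 2)*(1/3))*(-38) = ((-42 - 2)*(1/3))*(-38) = -44*1/3*(-38) = -44/3*(-38) = 1672/3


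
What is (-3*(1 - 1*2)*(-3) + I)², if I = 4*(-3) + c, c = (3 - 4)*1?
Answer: 484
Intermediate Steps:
c = -1 (c = -1*1 = -1)
I = -13 (I = 4*(-3) - 1 = -12 - 1 = -13)
(-3*(1 - 1*2)*(-3) + I)² = (-3*(1 - 1*2)*(-3) - 13)² = (-3*(1 - 2)*(-3) - 13)² = (-3*(-1)*(-3) - 13)² = (3*(-3) - 13)² = (-9 - 13)² = (-22)² = 484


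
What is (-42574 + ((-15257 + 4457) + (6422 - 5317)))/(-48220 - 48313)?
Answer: 52269/96533 ≈ 0.54146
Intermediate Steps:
(-42574 + ((-15257 + 4457) + (6422 - 5317)))/(-48220 - 48313) = (-42574 + (-10800 + 1105))/(-96533) = (-42574 - 9695)*(-1/96533) = -52269*(-1/96533) = 52269/96533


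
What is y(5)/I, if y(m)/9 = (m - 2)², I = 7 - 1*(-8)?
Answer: 27/5 ≈ 5.4000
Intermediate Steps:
I = 15 (I = 7 + 8 = 15)
y(m) = 9*(-2 + m)² (y(m) = 9*(m - 2)² = 9*(-2 + m)²)
y(5)/I = (9*(-2 + 5)²)/15 = (9*3²)/15 = (9*9)/15 = (1/15)*81 = 27/5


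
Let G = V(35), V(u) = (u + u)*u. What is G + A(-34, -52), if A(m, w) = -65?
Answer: 2385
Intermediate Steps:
V(u) = 2*u**2 (V(u) = (2*u)*u = 2*u**2)
G = 2450 (G = 2*35**2 = 2*1225 = 2450)
G + A(-34, -52) = 2450 - 65 = 2385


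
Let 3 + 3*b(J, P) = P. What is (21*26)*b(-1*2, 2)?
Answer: -182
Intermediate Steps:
b(J, P) = -1 + P/3
(21*26)*b(-1*2, 2) = (21*26)*(-1 + (⅓)*2) = 546*(-1 + ⅔) = 546*(-⅓) = -182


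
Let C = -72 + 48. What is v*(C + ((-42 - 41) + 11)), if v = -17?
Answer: 1632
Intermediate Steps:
C = -24
v*(C + ((-42 - 41) + 11)) = -17*(-24 + ((-42 - 41) + 11)) = -17*(-24 + (-83 + 11)) = -17*(-24 - 72) = -17*(-96) = 1632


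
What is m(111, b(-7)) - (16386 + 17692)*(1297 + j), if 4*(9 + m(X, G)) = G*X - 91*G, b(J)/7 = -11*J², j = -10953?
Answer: 329038294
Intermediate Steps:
b(J) = -77*J² (b(J) = 7*(-11*J²) = -77*J²)
m(X, G) = -9 - 91*G/4 + G*X/4 (m(X, G) = -9 + (G*X - 91*G)/4 = -9 + (-91*G + G*X)/4 = -9 + (-91*G/4 + G*X/4) = -9 - 91*G/4 + G*X/4)
m(111, b(-7)) - (16386 + 17692)*(1297 + j) = (-9 - (-7007)*(-7)²/4 + (¼)*(-77*(-7)²)*111) - (16386 + 17692)*(1297 - 10953) = (-9 - (-7007)*49/4 + (¼)*(-77*49)*111) - 34078*(-9656) = (-9 - 91/4*(-3773) + (¼)*(-3773)*111) - 1*(-329057168) = (-9 + 343343/4 - 418803/4) + 329057168 = -18874 + 329057168 = 329038294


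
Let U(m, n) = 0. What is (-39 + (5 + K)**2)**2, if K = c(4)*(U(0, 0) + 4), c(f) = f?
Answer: 161604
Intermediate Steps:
K = 16 (K = 4*(0 + 4) = 4*4 = 16)
(-39 + (5 + K)**2)**2 = (-39 + (5 + 16)**2)**2 = (-39 + 21**2)**2 = (-39 + 441)**2 = 402**2 = 161604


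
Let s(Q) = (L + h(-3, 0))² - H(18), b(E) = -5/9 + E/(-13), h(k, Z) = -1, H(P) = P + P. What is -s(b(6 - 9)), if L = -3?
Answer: 20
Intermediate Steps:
H(P) = 2*P
b(E) = -5/9 - E/13 (b(E) = -5*⅑ + E*(-1/13) = -5/9 - E/13)
s(Q) = -20 (s(Q) = (-3 - 1)² - 2*18 = (-4)² - 1*36 = 16 - 36 = -20)
-s(b(6 - 9)) = -1*(-20) = 20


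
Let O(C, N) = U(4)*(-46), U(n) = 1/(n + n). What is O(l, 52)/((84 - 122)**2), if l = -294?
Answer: -23/5776 ≈ -0.0039820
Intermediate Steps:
U(n) = 1/(2*n)
O(C, N) = -23/4 (O(C, N) = ((1/2)/4)*(-46) = ((1/2)*(1/4))*(-46) = (1/8)*(-46) = -23/4)
O(l, 52)/((84 - 122)**2) = -23/(4*(84 - 122)**2) = -23/(4*((-38)**2)) = -23/4/1444 = -23/4*1/1444 = -23/5776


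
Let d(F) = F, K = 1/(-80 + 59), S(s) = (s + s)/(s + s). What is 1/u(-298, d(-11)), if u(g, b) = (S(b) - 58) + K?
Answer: -21/1198 ≈ -0.017529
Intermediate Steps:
S(s) = 1 (S(s) = (2*s)/((2*s)) = (2*s)*(1/(2*s)) = 1)
K = -1/21 (K = 1/(-21) = -1/21 ≈ -0.047619)
u(g, b) = -1198/21 (u(g, b) = (1 - 58) - 1/21 = -57 - 1/21 = -1198/21)
1/u(-298, d(-11)) = 1/(-1198/21) = -21/1198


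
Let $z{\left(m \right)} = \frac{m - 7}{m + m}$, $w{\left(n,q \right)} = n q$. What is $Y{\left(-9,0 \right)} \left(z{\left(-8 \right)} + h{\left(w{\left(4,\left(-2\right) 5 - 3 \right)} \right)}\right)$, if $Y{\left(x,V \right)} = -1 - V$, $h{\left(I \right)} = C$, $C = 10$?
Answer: $- \frac{175}{16} \approx -10.938$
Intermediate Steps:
$z{\left(m \right)} = \frac{-7 + m}{2 m}$
$h{\left(I \right)} = 10$
$Y{\left(-9,0 \right)} \left(z{\left(-8 \right)} + h{\left(w{\left(4,\left(-2\right) 5 - 3 \right)} \right)}\right) = \left(-1 - 0\right) \left(\frac{-7 - 8}{2 \left(-8\right)} + 10\right) = \left(-1 + 0\right) \left(\frac{1}{2} \left(- \frac{1}{8}\right) \left(-15\right) + 10\right) = - (\frac{15}{16} + 10) = \left(-1\right) \frac{175}{16} = - \frac{175}{16}$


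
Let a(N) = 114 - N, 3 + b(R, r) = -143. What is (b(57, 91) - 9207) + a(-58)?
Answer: -9181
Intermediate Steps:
b(R, r) = -146 (b(R, r) = -3 - 143 = -146)
(b(57, 91) - 9207) + a(-58) = (-146 - 9207) + (114 - 1*(-58)) = -9353 + (114 + 58) = -9353 + 172 = -9181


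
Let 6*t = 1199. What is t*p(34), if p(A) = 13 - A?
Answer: -8393/2 ≈ -4196.5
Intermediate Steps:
t = 1199/6 (t = (⅙)*1199 = 1199/6 ≈ 199.83)
t*p(34) = 1199*(13 - 1*34)/6 = 1199*(13 - 34)/6 = (1199/6)*(-21) = -8393/2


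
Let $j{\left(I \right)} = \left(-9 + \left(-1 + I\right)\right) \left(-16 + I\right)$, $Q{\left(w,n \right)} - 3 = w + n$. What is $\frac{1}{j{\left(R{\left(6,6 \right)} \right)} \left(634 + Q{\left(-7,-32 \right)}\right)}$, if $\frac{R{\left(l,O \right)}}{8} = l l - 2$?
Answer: $\frac{1}{40109056} \approx 2.4932 \cdot 10^{-8}$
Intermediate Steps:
$Q{\left(w,n \right)} = 3 + n + w$ ($Q{\left(w,n \right)} = 3 + \left(w + n\right) = 3 + \left(n + w\right) = 3 + n + w$)
$R{\left(l,O \right)} = -16 + 8 l^{2}$ ($R{\left(l,O \right)} = 8 \left(l l - 2\right) = 8 \left(l^{2} - 2\right) = 8 \left(-2 + l^{2}\right) = -16 + 8 l^{2}$)
$j{\left(I \right)} = \left(-16 + I\right) \left(-10 + I\right)$ ($j{\left(I \right)} = \left(-10 + I\right) \left(-16 + I\right) = \left(-16 + I\right) \left(-10 + I\right)$)
$\frac{1}{j{\left(R{\left(6,6 \right)} \right)} \left(634 + Q{\left(-7,-32 \right)}\right)} = \frac{1}{\left(160 + \left(-16 + 8 \cdot 6^{2}\right)^{2} - 26 \left(-16 + 8 \cdot 6^{2}\right)\right) \left(634 - 36\right)} = \frac{1}{\left(160 + \left(-16 + 8 \cdot 36\right)^{2} - 26 \left(-16 + 8 \cdot 36\right)\right) \left(634 - 36\right)} = \frac{1}{\left(160 + \left(-16 + 288\right)^{2} - 26 \left(-16 + 288\right)\right) 598} = \frac{1}{\left(160 + 272^{2} - 7072\right) 598} = \frac{1}{\left(160 + 73984 - 7072\right) 598} = \frac{1}{67072 \cdot 598} = \frac{1}{40109056}$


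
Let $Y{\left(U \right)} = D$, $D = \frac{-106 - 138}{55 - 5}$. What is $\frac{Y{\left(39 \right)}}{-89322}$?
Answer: $\frac{61}{1116525} \approx 5.4634 \cdot 10^{-5}$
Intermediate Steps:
$D = - \frac{122}{25}$ ($D = - \frac{244}{50} = \left(-244\right) \frac{1}{50} = - \frac{122}{25} \approx -4.88$)
$Y{\left(U \right)} = - \frac{122}{25}$
$\frac{Y{\left(39 \right)}}{-89322} = - \frac{122}{25 \left(-89322\right)} = \left(- \frac{122}{25}\right) \left(- \frac{1}{89322}\right) = \frac{61}{1116525}$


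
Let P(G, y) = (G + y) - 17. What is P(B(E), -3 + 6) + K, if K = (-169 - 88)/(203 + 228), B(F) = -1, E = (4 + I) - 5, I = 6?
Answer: -6722/431 ≈ -15.596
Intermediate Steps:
E = 5 (E = (4 + 6) - 5 = 10 - 5 = 5)
P(G, y) = -17 + G + y
K = -257/431 ≈ -0.59629
P(B(E), -3 + 6) + K = (-17 - 1 + (-3 + 6)) - 257/431 = (-17 - 1 + 3) - 257/431 = -15 - 257/431 = -6722/431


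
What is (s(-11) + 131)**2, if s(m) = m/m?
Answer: 17424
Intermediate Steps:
s(m) = 1
(s(-11) + 131)**2 = (1 + 131)**2 = 132**2 = 17424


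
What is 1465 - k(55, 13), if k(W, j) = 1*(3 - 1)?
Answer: 1463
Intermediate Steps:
k(W, j) = 2 (k(W, j) = 1*2 = 2)
1465 - k(55, 13) = 1465 - 1*2 = 1465 - 2 = 1463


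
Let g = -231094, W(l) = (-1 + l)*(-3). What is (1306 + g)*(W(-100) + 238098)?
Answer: -54781688988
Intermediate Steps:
W(l) = 3 - 3*l
(1306 + g)*(W(-100) + 238098) = (1306 - 231094)*((3 - 3*(-100)) + 238098) = -229788*((3 + 300) + 238098) = -229788*(303 + 238098) = -229788*238401 = -54781688988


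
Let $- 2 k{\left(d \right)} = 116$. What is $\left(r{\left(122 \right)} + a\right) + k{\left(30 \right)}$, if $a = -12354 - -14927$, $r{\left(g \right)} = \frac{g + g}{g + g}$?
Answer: $2516$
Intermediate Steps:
$k{\left(d \right)} = -58$ ($k{\left(d \right)} = \left(- \frac{1}{2}\right) 116 = -58$)
$r{\left(g \right)} = 1$ ($r{\left(g \right)} = \frac{2 g}{2 g} = 2 g \frac{1}{2 g} = 1$)
$a = 2573$ ($a = -12354 + 14927 = 2573$)
$\left(r{\left(122 \right)} + a\right) + k{\left(30 \right)} = \left(1 + 2573\right) - 58 = 2574 - 58 = 2516$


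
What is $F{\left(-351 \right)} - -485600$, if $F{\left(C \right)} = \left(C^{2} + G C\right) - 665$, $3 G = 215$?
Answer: $582981$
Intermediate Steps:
$G = \frac{215}{3}$ ($G = \frac{1}{3} \cdot 215 = \frac{215}{3} \approx 71.667$)
$F{\left(C \right)} = -665 + C^{2} + \frac{215 C}{3}$ ($F{\left(C \right)} = \left(C^{2} + \frac{215 C}{3}\right) - 665 = -665 + C^{2} + \frac{215 C}{3}$)
$F{\left(-351 \right)} - -485600 = \left(-665 + \left(-351\right)^{2} + \frac{215}{3} \left(-351\right)\right) - -485600 = \left(-665 + 123201 - 25155\right) + 485600 = 97381 + 485600 = 582981$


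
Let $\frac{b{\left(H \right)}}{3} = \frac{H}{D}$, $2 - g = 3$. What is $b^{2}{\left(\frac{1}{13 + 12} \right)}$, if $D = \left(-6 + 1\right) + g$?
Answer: $\frac{1}{2500} \approx 0.0004$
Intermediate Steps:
$g = -1$ ($g = 2 - 3 = -1$)
$D = -6$ ($D = \left(-6 + 1\right) - 1 = -5 - 1 = -6$)
$b{\left(H \right)} = - \frac{H}{2}$ ($b{\left(H \right)} = 3 \frac{H}{-6} = 3 H \left(- \frac{1}{6}\right) = 3 \left(- \frac{H}{6}\right) = - \frac{H}{2}$)
$b^{2}{\left(\frac{1}{13 + 12} \right)} = \left(- \frac{1}{2 \left(13 + 12\right)}\right)^{2} = \left(- \frac{1}{2 \cdot 25}\right)^{2} = \left(\left(- \frac{1}{2}\right) \frac{1}{25}\right)^{2} = \left(- \frac{1}{50}\right)^{2} = \frac{1}{2500}$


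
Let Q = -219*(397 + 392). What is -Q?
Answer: 172791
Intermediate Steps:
Q = -172791 (Q = -219*789 = -172791)
-Q = -1*(-172791) = 172791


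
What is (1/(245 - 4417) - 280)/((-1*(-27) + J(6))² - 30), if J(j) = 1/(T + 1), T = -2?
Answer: -1168161/2695112 ≈ -0.43344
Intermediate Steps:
J(j) = -1 (J(j) = 1/(-2 + 1) = 1/(-1) = -1)
(1/(245 - 4417) - 280)/((-1*(-27) + J(6))² - 30) = (1/(245 - 4417) - 280)/((-1*(-27) - 1)² - 30) = (1/(-4172) - 280)/((27 - 1)² - 30) = (-1/4172 - 280)/(26² - 30) = -1168161/(4172*(676 - 30)) = -1168161/4172/646 = -1168161/4172*1/646 = -1168161/2695112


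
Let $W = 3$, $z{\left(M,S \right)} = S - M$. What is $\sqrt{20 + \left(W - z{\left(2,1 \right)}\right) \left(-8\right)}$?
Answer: $2 i \sqrt{3} \approx 3.4641 i$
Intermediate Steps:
$\sqrt{20 + \left(W - z{\left(2,1 \right)}\right) \left(-8\right)} = \sqrt{20 + \left(3 - \left(1 - 2\right)\right) \left(-8\right)} = \sqrt{20 + \left(3 - -1\right) \left(-8\right)} = \sqrt{20 + \left(3 + 1\right) \left(-8\right)} = \sqrt{20 + 4 \left(-8\right)} = \sqrt{20 - 32} = \sqrt{-12} = 2 i \sqrt{3}$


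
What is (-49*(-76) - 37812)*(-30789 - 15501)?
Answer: 1577933520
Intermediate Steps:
(-49*(-76) - 37812)*(-30789 - 15501) = (3724 - 37812)*(-46290) = -34088*(-46290) = 1577933520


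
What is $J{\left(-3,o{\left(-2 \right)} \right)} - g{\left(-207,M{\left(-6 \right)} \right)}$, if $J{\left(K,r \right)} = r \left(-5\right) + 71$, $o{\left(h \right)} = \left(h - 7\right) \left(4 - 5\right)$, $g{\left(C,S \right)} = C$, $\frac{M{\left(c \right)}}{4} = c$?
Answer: $233$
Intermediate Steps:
$M{\left(c \right)} = 4 c$
$o{\left(h \right)} = 7 - h$ ($o{\left(h \right)} = \left(-7 + h\right) \left(-1\right) = 7 - h$)
$J{\left(K,r \right)} = 71 - 5 r$ ($J{\left(K,r \right)} = - 5 r + 71 = 71 - 5 r$)
$J{\left(-3,o{\left(-2 \right)} \right)} - g{\left(-207,M{\left(-6 \right)} \right)} = \left(71 - 5 \left(7 - -2\right)\right) - -207 = \left(71 - 5 \left(7 + 2\right)\right) + 207 = \left(71 - 45\right) + 207 = 26 + 207 = 233$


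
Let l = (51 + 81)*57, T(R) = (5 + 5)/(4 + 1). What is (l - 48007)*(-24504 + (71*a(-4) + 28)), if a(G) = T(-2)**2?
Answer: 979364736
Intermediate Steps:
T(R) = 2 (T(R) = 10/5 = 10*(1/5) = 2)
a(G) = 4 (a(G) = 2**2 = 4)
l = 7524 (l = 132*57 = 7524)
(l - 48007)*(-24504 + (71*a(-4) + 28)) = (7524 - 48007)*(-24504 + (71*4 + 28)) = -40483*(-24504 + (284 + 28)) = -40483*(-24504 + 312) = -40483*(-24192) = 979364736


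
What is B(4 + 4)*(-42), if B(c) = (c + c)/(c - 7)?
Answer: -672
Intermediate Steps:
B(c) = 2*c/(-7 + c) (B(c) = (2*c)/(-7 + c) = 2*c/(-7 + c))
B(4 + 4)*(-42) = (2*(4 + 4)/(-7 + (4 + 4)))*(-42) = (2*8/(-7 + 8))*(-42) = (2*8/1)*(-42) = (2*8*1)*(-42) = 16*(-42) = -672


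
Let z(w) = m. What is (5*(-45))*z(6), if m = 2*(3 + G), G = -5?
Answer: 900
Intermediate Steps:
m = -4 (m = 2*(3 - 5) = 2*(-2) = -4)
z(w) = -4
(5*(-45))*z(6) = (5*(-45))*(-4) = -225*(-4) = 900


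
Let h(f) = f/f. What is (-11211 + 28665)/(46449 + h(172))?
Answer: 8727/23225 ≈ 0.37576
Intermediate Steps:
h(f) = 1
(-11211 + 28665)/(46449 + h(172)) = (-11211 + 28665)/(46449 + 1) = 17454/46450 = 17454*(1/46450) = 8727/23225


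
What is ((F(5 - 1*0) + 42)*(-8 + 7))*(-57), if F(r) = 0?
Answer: 2394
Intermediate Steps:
((F(5 - 1*0) + 42)*(-8 + 7))*(-57) = ((0 + 42)*(-8 + 7))*(-57) = (42*(-1))*(-57) = -42*(-57) = 2394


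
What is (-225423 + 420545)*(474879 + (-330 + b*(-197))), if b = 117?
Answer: 88097583000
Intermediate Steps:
(-225423 + 420545)*(474879 + (-330 + b*(-197))) = (-225423 + 420545)*(474879 + (-330 + 117*(-197))) = 195122*(474879 + (-330 - 23049)) = 195122*(474879 - 23379) = 195122*451500 = 88097583000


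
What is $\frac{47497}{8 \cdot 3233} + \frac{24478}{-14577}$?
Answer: $\frac{59264777}{377019528} \approx 0.15719$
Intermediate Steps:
$\frac{47497}{8 \cdot 3233} + \frac{24478}{-14577} = \frac{47497}{25864} + 24478 \left(- \frac{1}{14577}\right) = 47497 \cdot \frac{1}{25864} - \frac{24478}{14577} = \frac{47497}{25864} - \frac{24478}{14577} = \frac{59264777}{377019528}$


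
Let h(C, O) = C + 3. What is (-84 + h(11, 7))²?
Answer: 4900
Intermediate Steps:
h(C, O) = 3 + C
(-84 + h(11, 7))² = (-84 + (3 + 11))² = (-84 + 14)² = (-70)² = 4900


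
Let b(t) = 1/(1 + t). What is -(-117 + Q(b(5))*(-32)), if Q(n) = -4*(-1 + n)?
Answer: 671/3 ≈ 223.67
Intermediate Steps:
Q(n) = 4 - 4*n
-(-117 + Q(b(5))*(-32)) = -(-117 + (4 - 4/(1 + 5))*(-32)) = -(-117 + (4 - 4/6)*(-32)) = -(-117 + (4 - 4*1/6)*(-32)) = -(-117 + (4 - 2/3)*(-32)) = -(-117 + (10/3)*(-32)) = -(-117 - 320/3) = -1*(-671/3) = 671/3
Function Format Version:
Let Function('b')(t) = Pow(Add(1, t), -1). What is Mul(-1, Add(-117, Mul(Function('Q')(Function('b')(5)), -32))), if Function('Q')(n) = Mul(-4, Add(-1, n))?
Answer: Rational(671, 3) ≈ 223.67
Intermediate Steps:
Function('Q')(n) = Add(4, Mul(-4, n))
Mul(-1, Add(-117, Mul(Function('Q')(Function('b')(5)), -32))) = Mul(-1, Add(-117, Mul(Add(4, Mul(-4, Pow(Add(1, 5), -1))), -32))) = Mul(-1, Add(-117, Mul(Add(4, Mul(-4, Pow(6, -1))), -32))) = Mul(-1, Add(-117, Mul(Add(4, Mul(-4, Rational(1, 6))), -32))) = Mul(-1, Add(-117, Mul(Add(4, Rational(-2, 3)), -32))) = Mul(-1, Add(-117, Mul(Rational(10, 3), -32))) = Mul(-1, Add(-117, Rational(-320, 3))) = Mul(-1, Rational(-671, 3)) = Rational(671, 3)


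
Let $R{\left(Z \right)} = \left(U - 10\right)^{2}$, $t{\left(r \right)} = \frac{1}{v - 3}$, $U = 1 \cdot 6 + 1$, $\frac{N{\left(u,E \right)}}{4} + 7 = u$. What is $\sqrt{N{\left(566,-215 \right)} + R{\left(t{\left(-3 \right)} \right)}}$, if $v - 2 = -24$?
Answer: $\sqrt{2245} \approx 47.381$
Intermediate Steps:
$v = -22$ ($v = 2 - 24 = -22$)
$N{\left(u,E \right)} = -28 + 4 u$
$U = 7$ ($U = 6 + 1 = 7$)
$t{\left(r \right)} = - \frac{1}{25}$ ($t{\left(r \right)} = \frac{1}{-22 - 3} = \frac{1}{-25} = - \frac{1}{25}$)
$R{\left(Z \right)} = 9$ ($R{\left(Z \right)} = \left(7 - 10\right)^{2} = \left(-3\right)^{2} = 9$)
$\sqrt{N{\left(566,-215 \right)} + R{\left(t{\left(-3 \right)} \right)}} = \sqrt{\left(-28 + 4 \cdot 566\right) + 9} = \sqrt{\left(-28 + 2264\right) + 9} = \sqrt{2236 + 9} = \sqrt{2245}$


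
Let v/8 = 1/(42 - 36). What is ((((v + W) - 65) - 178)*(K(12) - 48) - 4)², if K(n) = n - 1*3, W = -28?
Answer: 110523169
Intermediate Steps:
K(n) = -3 + n (K(n) = n - 3 = -3 + n)
v = 4/3 (v = 8/(42 - 36) = 8/6 = 8*(⅙) = 4/3 ≈ 1.3333)
((((v + W) - 65) - 178)*(K(12) - 48) - 4)² = ((((4/3 - 28) - 65) - 178)*((-3 + 12) - 48) - 4)² = (((-80/3 - 65) - 178)*(9 - 48) - 4)² = ((-275/3 - 178)*(-39) - 4)² = (-809/3*(-39) - 4)² = (10517 - 4)² = 10513² = 110523169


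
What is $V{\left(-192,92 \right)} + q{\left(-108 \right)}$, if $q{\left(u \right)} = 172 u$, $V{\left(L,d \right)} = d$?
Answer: $-18484$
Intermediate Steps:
$V{\left(-192,92 \right)} + q{\left(-108 \right)} = 92 + 172 \left(-108\right) = 92 - 18576 = -18484$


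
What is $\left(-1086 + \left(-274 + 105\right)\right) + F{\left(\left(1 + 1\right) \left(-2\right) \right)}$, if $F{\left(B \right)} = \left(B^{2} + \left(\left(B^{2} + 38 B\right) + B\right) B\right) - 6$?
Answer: $-685$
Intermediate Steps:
$F{\left(B \right)} = -6 + B^{2} + B \left(B^{2} + 39 B\right)$ ($F{\left(B \right)} = \left(B^{2} + \left(B^{2} + 39 B\right) B\right) - 6 = \left(B^{2} + B \left(B^{2} + 39 B\right)\right) - 6 = -6 + B^{2} + B \left(B^{2} + 39 B\right)$)
$\left(-1086 + \left(-274 + 105\right)\right) + F{\left(\left(1 + 1\right) \left(-2\right) \right)} = \left(-1086 + \left(-274 + 105\right)\right) + \left(-6 + \left(\left(1 + 1\right) \left(-2\right)\right)^{3} + 40 \left(\left(1 + 1\right) \left(-2\right)\right)^{2}\right) = \left(-1086 - 169\right) + \left(-6 + \left(2 \left(-2\right)\right)^{3} + 40 \left(2 \left(-2\right)\right)^{2}\right) = -1255 + \left(-6 + \left(-4\right)^{3} + 40 \left(-4\right)^{2}\right) = -1255 - -570 = -1255 + 570 = -685$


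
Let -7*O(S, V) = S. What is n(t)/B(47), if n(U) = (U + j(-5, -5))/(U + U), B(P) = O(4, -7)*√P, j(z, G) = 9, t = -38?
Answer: -203*√47/14288 ≈ -0.097403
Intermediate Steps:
O(S, V) = -S/7
B(P) = -4*√P/7 (B(P) = (-⅐*4)*√P = -4*√P/7)
n(U) = (9 + U)/(2*U) (n(U) = (U + 9)/(U + U) = (9 + U)/((2*U)) = (9 + U)*(1/(2*U)) = (9 + U)/(2*U))
n(t)/B(47) = ((½)*(9 - 38)/(-38))/((-4*√47/7)) = ((½)*(-1/38)*(-29))*(-7*√47/188) = 29*(-7*√47/188)/76 = -203*√47/14288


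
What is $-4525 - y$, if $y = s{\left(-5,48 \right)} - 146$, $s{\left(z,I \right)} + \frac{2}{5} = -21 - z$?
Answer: $- \frac{21813}{5} \approx -4362.6$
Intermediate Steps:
$s{\left(z,I \right)} = - \frac{107}{5} - z$ ($s{\left(z,I \right)} = - \frac{2}{5} - \left(21 + z\right) = - \frac{107}{5} - z$)
$y = - \frac{812}{5}$ ($y = \left(- \frac{107}{5} - -5\right) - 146 = \left(- \frac{107}{5} + 5\right) - 146 = - \frac{82}{5} - 146 = - \frac{812}{5} \approx -162.4$)
$-4525 - y = -4525 - - \frac{812}{5} = -4525 + \frac{812}{5} = - \frac{21813}{5}$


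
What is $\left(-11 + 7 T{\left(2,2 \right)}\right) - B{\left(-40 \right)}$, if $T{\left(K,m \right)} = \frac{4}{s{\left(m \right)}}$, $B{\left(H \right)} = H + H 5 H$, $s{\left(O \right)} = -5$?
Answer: $- \frac{39883}{5} \approx -7976.6$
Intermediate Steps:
$B{\left(H \right)} = H + 5 H^{2}$
$T{\left(K,m \right)} = - \frac{4}{5}$ ($T{\left(K,m \right)} = \frac{4}{-5} = 4 \left(- \frac{1}{5}\right) = - \frac{4}{5}$)
$\left(-11 + 7 T{\left(2,2 \right)}\right) - B{\left(-40 \right)} = \left(-11 + 7 \left(- \frac{4}{5}\right)\right) - - 40 \left(1 + 5 \left(-40\right)\right) = \left(-11 - \frac{28}{5}\right) - - 40 \left(1 - 200\right) = - \frac{83}{5} - \left(-40\right) \left(-199\right) = - \frac{83}{5} - 7960 = - \frac{39883}{5}$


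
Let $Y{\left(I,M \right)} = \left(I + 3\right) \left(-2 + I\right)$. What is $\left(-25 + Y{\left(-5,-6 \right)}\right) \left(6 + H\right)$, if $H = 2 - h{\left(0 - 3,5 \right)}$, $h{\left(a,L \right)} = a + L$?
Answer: $-66$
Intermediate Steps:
$h{\left(a,L \right)} = L + a$
$Y{\left(I,M \right)} = \left(-2 + I\right) \left(3 + I\right)$ ($Y{\left(I,M \right)} = \left(3 + I\right) \left(-2 + I\right) = \left(-2 + I\right) \left(3 + I\right)$)
$H = 0$ ($H = 2 - \left(5 + \left(0 - 3\right)\right) = 2 - \left(5 - 3\right) = 2 - 2 = 0$)
$\left(-25 + Y{\left(-5,-6 \right)}\right) \left(6 + H\right) = \left(-25 - \left(11 - 25\right)\right) \left(6 + 0\right) = \left(-25 - -14\right) 6 = \left(-25 + 14\right) 6 = \left(-11\right) 6 = -66$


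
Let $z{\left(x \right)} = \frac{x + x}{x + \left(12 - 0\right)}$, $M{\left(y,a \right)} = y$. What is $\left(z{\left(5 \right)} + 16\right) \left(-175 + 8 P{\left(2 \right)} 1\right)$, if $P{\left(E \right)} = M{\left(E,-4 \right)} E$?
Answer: $- \frac{40326}{17} \approx -2372.1$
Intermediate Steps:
$z{\left(x \right)} = \frac{2 x}{12 + x}$ ($z{\left(x \right)} = \frac{2 x}{x + \left(12 + 0\right)} = \frac{2 x}{x + 12} = \frac{2 x}{12 + x}$)
$P{\left(E \right)} = E^{2}$ ($P{\left(E \right)} = E E = E^{2}$)
$\left(z{\left(5 \right)} + 16\right) \left(-175 + 8 P{\left(2 \right)} 1\right) = \left(2 \cdot 5 \frac{1}{12 + 5} + 16\right) \left(-175 + 8 \cdot 2^{2} \cdot 1\right) = \left(2 \cdot 5 \cdot \frac{1}{17} + 16\right) \left(-175 + 8 \cdot 4 \cdot 1\right) = \left(2 \cdot 5 \cdot \frac{1}{17} + 16\right) \left(-175 + 32 \cdot 1\right) = \left(\frac{10}{17} + 16\right) \left(-175 + 32\right) = \frac{282}{17} \left(-143\right) = - \frac{40326}{17}$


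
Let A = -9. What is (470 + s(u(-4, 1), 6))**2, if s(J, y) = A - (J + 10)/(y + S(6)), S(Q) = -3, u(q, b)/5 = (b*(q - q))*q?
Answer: 1885129/9 ≈ 2.0946e+5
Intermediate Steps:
u(q, b) = 0 (u(q, b) = 5*((b*(q - q))*q) = 5*((b*0)*q) = 5*(0*q) = 5*0 = 0)
s(J, y) = -9 - (10 + J)/(-3 + y) (s(J, y) = -9 - (J + 10)/(y - 3) = -9 - (10 + J)/(-3 + y))
(470 + s(u(-4, 1), 6))**2 = (470 + (17 - 1*0 - 9*6)/(-3 + 6))**2 = (470 + (17 + 0 - 54)/3)**2 = (470 + (1/3)*(-37))**2 = (470 - 37/3)**2 = (1373/3)**2 = 1885129/9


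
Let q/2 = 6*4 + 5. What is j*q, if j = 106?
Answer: 6148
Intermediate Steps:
q = 58 (q = 2*(6*4 + 5) = 2*(24 + 5) = 2*29 = 58)
j*q = 106*58 = 6148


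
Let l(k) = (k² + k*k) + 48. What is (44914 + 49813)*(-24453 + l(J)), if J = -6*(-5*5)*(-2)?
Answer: 14739047565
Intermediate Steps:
J = -300 (J = -(-150)*(-2) = -6*50 = -300)
l(k) = 48 + 2*k² (l(k) = (k² + k²) + 48 = 2*k² + 48 = 48 + 2*k²)
(44914 + 49813)*(-24453 + l(J)) = (44914 + 49813)*(-24453 + (48 + 2*(-300)²)) = 94727*(-24453 + (48 + 2*90000)) = 94727*(-24453 + (48 + 180000)) = 94727*(-24453 + 180048) = 94727*155595 = 14739047565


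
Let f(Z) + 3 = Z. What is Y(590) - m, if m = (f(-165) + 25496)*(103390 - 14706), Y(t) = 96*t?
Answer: -2246131712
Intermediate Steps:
f(Z) = -3 + Z
m = 2246188352 (m = ((-3 - 165) + 25496)*(103390 - 14706) = (-168 + 25496)*88684 = 25328*88684 = 2246188352)
Y(590) - m = 96*590 - 1*2246188352 = 56640 - 2246188352 = -2246131712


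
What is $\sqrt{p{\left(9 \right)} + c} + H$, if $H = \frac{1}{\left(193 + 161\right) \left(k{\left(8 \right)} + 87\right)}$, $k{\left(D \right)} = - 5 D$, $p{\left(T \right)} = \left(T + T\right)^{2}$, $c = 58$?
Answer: $\frac{1}{16638} + \sqrt{382} \approx 19.545$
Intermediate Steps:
$p{\left(T \right)} = 4 T^{2}$ ($p{\left(T \right)} = \left(2 T\right)^{2} = 4 T^{2}$)
$H = \frac{1}{16638}$ ($H = \frac{1}{\left(193 + 161\right) \left(\left(-5\right) 8 + 87\right)} = \frac{1}{354 \left(-40 + 87\right)} = \frac{1}{354 \cdot 47} = \frac{1}{16638} \approx 6.0103 \cdot 10^{-5}$)
$\sqrt{p{\left(9 \right)} + c} + H = \sqrt{4 \cdot 9^{2} + 58} + \frac{1}{16638} = \sqrt{4 \cdot 81 + 58} + \frac{1}{16638} = \sqrt{324 + 58} + \frac{1}{16638} = \sqrt{382} + \frac{1}{16638} = \frac{1}{16638} + \sqrt{382}$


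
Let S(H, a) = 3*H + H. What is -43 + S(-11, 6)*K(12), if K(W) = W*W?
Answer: -6379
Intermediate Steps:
S(H, a) = 4*H
K(W) = W²
-43 + S(-11, 6)*K(12) = -43 + (4*(-11))*12² = -43 - 44*144 = -43 - 6336 = -6379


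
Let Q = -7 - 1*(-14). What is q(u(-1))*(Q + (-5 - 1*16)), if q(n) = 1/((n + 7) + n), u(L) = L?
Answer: -14/5 ≈ -2.8000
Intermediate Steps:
Q = 7 (Q = -7 + 14 = 7)
q(n) = 1/(7 + 2*n) (q(n) = 1/((7 + n) + n) = 1/(7 + 2*n))
q(u(-1))*(Q + (-5 - 1*16)) = (7 + (-5 - 1*16))/(7 + 2*(-1)) = (7 + (-5 - 16))/(7 - 2) = (7 - 21)/5 = (1/5)*(-14) = -14/5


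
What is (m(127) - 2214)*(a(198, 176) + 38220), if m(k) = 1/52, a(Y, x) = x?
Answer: -1105104073/13 ≈ -8.5008e+7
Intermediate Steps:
m(k) = 1/52
(m(127) - 2214)*(a(198, 176) + 38220) = (1/52 - 2214)*(176 + 38220) = -115127/52*38396 = -1105104073/13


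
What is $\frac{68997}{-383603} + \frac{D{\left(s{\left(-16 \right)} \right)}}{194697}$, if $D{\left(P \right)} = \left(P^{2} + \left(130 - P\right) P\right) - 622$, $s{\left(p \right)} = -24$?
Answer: $- \frac{14868951335}{74686353291} \approx -0.19909$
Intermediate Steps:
$D{\left(P \right)} = -622 + P^{2} + P \left(130 - P\right)$ ($D{\left(P \right)} = \left(P^{2} + P \left(130 - P\right)\right) - 622 = -622 + P^{2} + P \left(130 - P\right)$)
$\frac{68997}{-383603} + \frac{D{\left(s{\left(-16 \right)} \right)}}{194697} = \frac{68997}{-383603} + \frac{-622 + 130 \left(-24\right)}{194697} = 68997 \left(- \frac{1}{383603}\right) + \left(-622 - 3120\right) \frac{1}{194697} = - \frac{68997}{383603} - \frac{3742}{194697} = - \frac{14868951335}{74686353291}$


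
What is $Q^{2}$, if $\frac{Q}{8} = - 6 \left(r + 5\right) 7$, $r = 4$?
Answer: $9144576$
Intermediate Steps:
$Q = -3024$ ($Q = 8 - 6 \left(4 + 5\right) 7 = 8 \left(-6\right) 9 \cdot 7 = 8 \left(\left(-54\right) 7\right) = 8 \left(-378\right) = -3024$)
$Q^{2} = \left(-3024\right)^{2} = 9144576$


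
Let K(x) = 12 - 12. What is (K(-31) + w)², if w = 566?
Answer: 320356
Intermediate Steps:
K(x) = 0
(K(-31) + w)² = (0 + 566)² = 566² = 320356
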